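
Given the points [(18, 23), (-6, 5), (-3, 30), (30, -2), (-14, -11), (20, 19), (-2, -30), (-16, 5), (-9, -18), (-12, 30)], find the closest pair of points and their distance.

Computing all pairwise distances among 10 points:

d((18, 23), (-6, 5)) = 30.0
d((18, 23), (-3, 30)) = 22.1359
d((18, 23), (30, -2)) = 27.7308
d((18, 23), (-14, -11)) = 46.6905
d((18, 23), (20, 19)) = 4.4721 <-- minimum
d((18, 23), (-2, -30)) = 56.648
d((18, 23), (-16, 5)) = 38.4708
d((18, 23), (-9, -18)) = 49.0918
d((18, 23), (-12, 30)) = 30.8058
d((-6, 5), (-3, 30)) = 25.1794
d((-6, 5), (30, -2)) = 36.6742
d((-6, 5), (-14, -11)) = 17.8885
d((-6, 5), (20, 19)) = 29.5296
d((-6, 5), (-2, -30)) = 35.2278
d((-6, 5), (-16, 5)) = 10.0
d((-6, 5), (-9, -18)) = 23.1948
d((-6, 5), (-12, 30)) = 25.7099
d((-3, 30), (30, -2)) = 45.9674
d((-3, 30), (-14, -11)) = 42.45
d((-3, 30), (20, 19)) = 25.4951
d((-3, 30), (-2, -30)) = 60.0083
d((-3, 30), (-16, 5)) = 28.178
d((-3, 30), (-9, -18)) = 48.3735
d((-3, 30), (-12, 30)) = 9.0
d((30, -2), (-14, -11)) = 44.911
d((30, -2), (20, 19)) = 23.2594
d((30, -2), (-2, -30)) = 42.5206
d((30, -2), (-16, 5)) = 46.5296
d((30, -2), (-9, -18)) = 42.1545
d((30, -2), (-12, 30)) = 52.8015
d((-14, -11), (20, 19)) = 45.3431
d((-14, -11), (-2, -30)) = 22.4722
d((-14, -11), (-16, 5)) = 16.1245
d((-14, -11), (-9, -18)) = 8.6023
d((-14, -11), (-12, 30)) = 41.0488
d((20, 19), (-2, -30)) = 53.7122
d((20, 19), (-16, 5)) = 38.6264
d((20, 19), (-9, -18)) = 47.0106
d((20, 19), (-12, 30)) = 33.8378
d((-2, -30), (-16, 5)) = 37.6962
d((-2, -30), (-9, -18)) = 13.8924
d((-2, -30), (-12, 30)) = 60.8276
d((-16, 5), (-9, -18)) = 24.0416
d((-16, 5), (-12, 30)) = 25.318
d((-9, -18), (-12, 30)) = 48.0937

Closest pair: (18, 23) and (20, 19) with distance 4.4721

The closest pair is (18, 23) and (20, 19) with Euclidean distance 4.4721. For 10 points, brute-force pairwise comparison is shown above. For large n, the divide-and-conquer algorithm (sort by x, recurse on halves, check the dividing strip) achieves O(n log n).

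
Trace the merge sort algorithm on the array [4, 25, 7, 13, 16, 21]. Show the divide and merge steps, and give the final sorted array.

Merge sort trace:

Split: [4, 25, 7, 13, 16, 21] -> [4, 25, 7] and [13, 16, 21]
  Split: [4, 25, 7] -> [4] and [25, 7]
    Split: [25, 7] -> [25] and [7]
    Merge: [25] + [7] -> [7, 25]
  Merge: [4] + [7, 25] -> [4, 7, 25]
  Split: [13, 16, 21] -> [13] and [16, 21]
    Split: [16, 21] -> [16] and [21]
    Merge: [16] + [21] -> [16, 21]
  Merge: [13] + [16, 21] -> [13, 16, 21]
Merge: [4, 7, 25] + [13, 16, 21] -> [4, 7, 13, 16, 21, 25]

Final sorted array: [4, 7, 13, 16, 21, 25]

The merge sort proceeds by recursively splitting the array and merging sorted halves.
After all merges, the sorted array is [4, 7, 13, 16, 21, 25].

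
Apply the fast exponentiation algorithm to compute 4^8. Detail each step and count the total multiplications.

Computing 4^8 by squaring (build up from 4^1; each line after the first costs one multiplication):

4^1 = 4
4^2 = (4^1)^2 = 4^2 = 16
4^4 = (4^2)^2 = 16^2 = 256
4^8 = (4^4)^2 = 256^2 = 65536

Result: 65536
Multiplications needed: 3 (3 lines after 4^1)

4^8 = 65536. Using exponentiation by squaring, this requires 3 multiplications. The key idea: if the exponent is even, square the half-power; if odd, multiply by the base once.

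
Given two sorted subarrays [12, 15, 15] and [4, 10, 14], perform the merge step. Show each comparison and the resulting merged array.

Merging process:

Compare 12 vs 4: take 4 from right. Merged: [4]
Compare 12 vs 10: take 10 from right. Merged: [4, 10]
Compare 12 vs 14: take 12 from left. Merged: [4, 10, 12]
Compare 15 vs 14: take 14 from right. Merged: [4, 10, 12, 14]
Append remaining from left: [15, 15]. Merged: [4, 10, 12, 14, 15, 15]

Final merged array: [4, 10, 12, 14, 15, 15]
Total comparisons: 4

The merged array is [4, 10, 12, 14, 15, 15], requiring 4 comparisons. The merge step runs in O(n) time where n is the total number of elements.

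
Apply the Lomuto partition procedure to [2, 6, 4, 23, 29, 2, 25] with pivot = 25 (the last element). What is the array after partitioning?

Lomuto partition with pivot = 25:

Initial array: [2, 6, 4, 23, 29, 2, 25]

arr[0]=2 <= 25: swap with position 0, array becomes [2, 6, 4, 23, 29, 2, 25]
arr[1]=6 <= 25: swap with position 1, array becomes [2, 6, 4, 23, 29, 2, 25]
arr[2]=4 <= 25: swap with position 2, array becomes [2, 6, 4, 23, 29, 2, 25]
arr[3]=23 <= 25: swap with position 3, array becomes [2, 6, 4, 23, 29, 2, 25]
arr[4]=29 > 25: no swap
arr[5]=2 <= 25: swap with position 4, array becomes [2, 6, 4, 23, 2, 29, 25]

Place pivot at position 5: [2, 6, 4, 23, 2, 25, 29]
Pivot position: 5

After partitioning with pivot 25, the array becomes [2, 6, 4, 23, 2, 25, 29]. The pivot is placed at index 5. All elements to the left of the pivot are <= 25, and all elements to the right are > 25.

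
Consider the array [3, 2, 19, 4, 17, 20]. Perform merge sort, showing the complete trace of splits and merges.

Merge sort trace:

Split: [3, 2, 19, 4, 17, 20] -> [3, 2, 19] and [4, 17, 20]
  Split: [3, 2, 19] -> [3] and [2, 19]
    Split: [2, 19] -> [2] and [19]
    Merge: [2] + [19] -> [2, 19]
  Merge: [3] + [2, 19] -> [2, 3, 19]
  Split: [4, 17, 20] -> [4] and [17, 20]
    Split: [17, 20] -> [17] and [20]
    Merge: [17] + [20] -> [17, 20]
  Merge: [4] + [17, 20] -> [4, 17, 20]
Merge: [2, 3, 19] + [4, 17, 20] -> [2, 3, 4, 17, 19, 20]

Final sorted array: [2, 3, 4, 17, 19, 20]

The merge sort proceeds by recursively splitting the array and merging sorted halves.
After all merges, the sorted array is [2, 3, 4, 17, 19, 20].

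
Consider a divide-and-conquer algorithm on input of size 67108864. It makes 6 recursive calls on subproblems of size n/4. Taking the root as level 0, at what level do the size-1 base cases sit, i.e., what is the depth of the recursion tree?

For divide and conquer with division factor 4:

Problem sizes at each level:
Level 0: 67108864
Level 1: 16777216
Level 2: 4194304
Level 3: 1048576
Level 4: 262144
Level 5: 65536
Level 6: 16384
Level 7: 4096
Level 8: 1024
Level 9: 256
Level 10: 64
Level 11: 16
Level 12: 4
Level 13: 1

The root is level 0 and the size-1 base case is level 13 (the tree spans levels 0 through 13, i.e. 14 levels counting the root), so the depth is the number of divisions: log_4(67108864) = 13

The recursion tree depth is log_4(67108864) = 13. At each level, the problem size is divided by 4, so it takes 13 divisions to reduce to a base case of size 1. The algorithm makes 6 recursive calls at each level.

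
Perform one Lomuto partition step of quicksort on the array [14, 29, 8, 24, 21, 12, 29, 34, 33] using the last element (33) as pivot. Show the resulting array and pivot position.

Lomuto partition with pivot = 33:

Initial array: [14, 29, 8, 24, 21, 12, 29, 34, 33]

arr[0]=14 <= 33: swap with position 0, array becomes [14, 29, 8, 24, 21, 12, 29, 34, 33]
arr[1]=29 <= 33: swap with position 1, array becomes [14, 29, 8, 24, 21, 12, 29, 34, 33]
arr[2]=8 <= 33: swap with position 2, array becomes [14, 29, 8, 24, 21, 12, 29, 34, 33]
arr[3]=24 <= 33: swap with position 3, array becomes [14, 29, 8, 24, 21, 12, 29, 34, 33]
arr[4]=21 <= 33: swap with position 4, array becomes [14, 29, 8, 24, 21, 12, 29, 34, 33]
arr[5]=12 <= 33: swap with position 5, array becomes [14, 29, 8, 24, 21, 12, 29, 34, 33]
arr[6]=29 <= 33: swap with position 6, array becomes [14, 29, 8, 24, 21, 12, 29, 34, 33]
arr[7]=34 > 33: no swap

Place pivot at position 7: [14, 29, 8, 24, 21, 12, 29, 33, 34]
Pivot position: 7

After partitioning with pivot 33, the array becomes [14, 29, 8, 24, 21, 12, 29, 33, 34]. The pivot is placed at index 7. All elements to the left of the pivot are <= 33, and all elements to the right are > 33.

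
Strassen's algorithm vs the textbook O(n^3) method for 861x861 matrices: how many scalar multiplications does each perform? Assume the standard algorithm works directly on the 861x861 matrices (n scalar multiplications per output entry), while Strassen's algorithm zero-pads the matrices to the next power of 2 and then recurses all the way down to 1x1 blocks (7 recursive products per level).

Matrix multiplication for 861x861 matrices:

Strassen's algorithm requires power-of-2 dimensions. Pad 861x861 to 1024x1024 (next power of 2).

Standard algorithm: 861^3 = 638277381 multiplications
Strassen's algorithm: 7^(log2(1024)) = 7^10 = 282475249 multiplications
Savings: 638277381 - 282475249 = 355802132 multiplications

Standard: 638277381 multiplications (861^3). Strassen: 282475249 multiplications (7^10, after padding to 1024x1024). Strassen reduces 8 recursive multiplications to 7 at each level.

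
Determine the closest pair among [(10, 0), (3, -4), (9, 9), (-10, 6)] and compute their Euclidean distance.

Computing all pairwise distances among 4 points:

d((10, 0), (3, -4)) = 8.0623 <-- minimum
d((10, 0), (9, 9)) = 9.0554
d((10, 0), (-10, 6)) = 20.8806
d((3, -4), (9, 9)) = 14.3178
d((3, -4), (-10, 6)) = 16.4012
d((9, 9), (-10, 6)) = 19.2354

Closest pair: (10, 0) and (3, -4) with distance 8.0623

The closest pair is (10, 0) and (3, -4) with Euclidean distance 8.0623. For 4 points, brute-force pairwise comparison is shown above. For large n, the divide-and-conquer algorithm (sort by x, recurse on halves, check the dividing strip) achieves O(n log n).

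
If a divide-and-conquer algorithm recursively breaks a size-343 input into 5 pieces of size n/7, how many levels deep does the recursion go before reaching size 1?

For divide and conquer with division factor 7:

Problem sizes at each level:
Level 0: 343
Level 1: 49
Level 2: 7
Level 3: 1

The root is level 0 and the size-1 base case is level 3 (the tree spans levels 0 through 3, i.e. 4 levels counting the root), so the depth is the number of divisions: log_7(343) = 3

The recursion tree depth is log_7(343) = 3. At each level, the problem size is divided by 7, so it takes 3 divisions to reduce to a base case of size 1. The algorithm makes 5 recursive calls at each level.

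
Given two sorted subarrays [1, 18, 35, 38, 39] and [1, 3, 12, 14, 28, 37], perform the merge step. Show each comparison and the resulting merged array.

Merging process:

Compare 1 vs 1: take 1 from left. Merged: [1]
Compare 18 vs 1: take 1 from right. Merged: [1, 1]
Compare 18 vs 3: take 3 from right. Merged: [1, 1, 3]
Compare 18 vs 12: take 12 from right. Merged: [1, 1, 3, 12]
Compare 18 vs 14: take 14 from right. Merged: [1, 1, 3, 12, 14]
Compare 18 vs 28: take 18 from left. Merged: [1, 1, 3, 12, 14, 18]
Compare 35 vs 28: take 28 from right. Merged: [1, 1, 3, 12, 14, 18, 28]
Compare 35 vs 37: take 35 from left. Merged: [1, 1, 3, 12, 14, 18, 28, 35]
Compare 38 vs 37: take 37 from right. Merged: [1, 1, 3, 12, 14, 18, 28, 35, 37]
Append remaining from left: [38, 39]. Merged: [1, 1, 3, 12, 14, 18, 28, 35, 37, 38, 39]

Final merged array: [1, 1, 3, 12, 14, 18, 28, 35, 37, 38, 39]
Total comparisons: 9

The merged array is [1, 1, 3, 12, 14, 18, 28, 35, 37, 38, 39], requiring 9 comparisons. The merge step runs in O(n) time where n is the total number of elements.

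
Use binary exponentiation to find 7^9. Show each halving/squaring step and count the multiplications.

Computing 7^9 by squaring (build up from 7^1; each line after the first costs one multiplication):

7^1 = 7
7^2 = (7^1)^2 = 7^2 = 49
7^4 = (7^2)^2 = 49^2 = 2401
7^8 = (7^4)^2 = 2401^2 = 5764801
7^9 = 7 * 7^8 = 7 * 5764801 = 40353607

Result: 40353607
Multiplications needed: 4 (4 lines after 7^1)

7^9 = 40353607. Using exponentiation by squaring, this requires 4 multiplications. The key idea: if the exponent is even, square the half-power; if odd, multiply by the base once.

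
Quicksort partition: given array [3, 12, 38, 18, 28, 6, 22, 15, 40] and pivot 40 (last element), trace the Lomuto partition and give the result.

Lomuto partition with pivot = 40:

Initial array: [3, 12, 38, 18, 28, 6, 22, 15, 40]

arr[0]=3 <= 40: swap with position 0, array becomes [3, 12, 38, 18, 28, 6, 22, 15, 40]
arr[1]=12 <= 40: swap with position 1, array becomes [3, 12, 38, 18, 28, 6, 22, 15, 40]
arr[2]=38 <= 40: swap with position 2, array becomes [3, 12, 38, 18, 28, 6, 22, 15, 40]
arr[3]=18 <= 40: swap with position 3, array becomes [3, 12, 38, 18, 28, 6, 22, 15, 40]
arr[4]=28 <= 40: swap with position 4, array becomes [3, 12, 38, 18, 28, 6, 22, 15, 40]
arr[5]=6 <= 40: swap with position 5, array becomes [3, 12, 38, 18, 28, 6, 22, 15, 40]
arr[6]=22 <= 40: swap with position 6, array becomes [3, 12, 38, 18, 28, 6, 22, 15, 40]
arr[7]=15 <= 40: swap with position 7, array becomes [3, 12, 38, 18, 28, 6, 22, 15, 40]

Place pivot at position 8: [3, 12, 38, 18, 28, 6, 22, 15, 40]
Pivot position: 8

After partitioning with pivot 40, the array becomes [3, 12, 38, 18, 28, 6, 22, 15, 40]. The pivot is placed at index 8. All elements to the left of the pivot are <= 40, and all elements to the right are > 40.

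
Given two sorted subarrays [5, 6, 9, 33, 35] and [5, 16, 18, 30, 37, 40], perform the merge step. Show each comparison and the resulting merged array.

Merging process:

Compare 5 vs 5: take 5 from left. Merged: [5]
Compare 6 vs 5: take 5 from right. Merged: [5, 5]
Compare 6 vs 16: take 6 from left. Merged: [5, 5, 6]
Compare 9 vs 16: take 9 from left. Merged: [5, 5, 6, 9]
Compare 33 vs 16: take 16 from right. Merged: [5, 5, 6, 9, 16]
Compare 33 vs 18: take 18 from right. Merged: [5, 5, 6, 9, 16, 18]
Compare 33 vs 30: take 30 from right. Merged: [5, 5, 6, 9, 16, 18, 30]
Compare 33 vs 37: take 33 from left. Merged: [5, 5, 6, 9, 16, 18, 30, 33]
Compare 35 vs 37: take 35 from left. Merged: [5, 5, 6, 9, 16, 18, 30, 33, 35]
Append remaining from right: [37, 40]. Merged: [5, 5, 6, 9, 16, 18, 30, 33, 35, 37, 40]

Final merged array: [5, 5, 6, 9, 16, 18, 30, 33, 35, 37, 40]
Total comparisons: 9

The merged array is [5, 5, 6, 9, 16, 18, 30, 33, 35, 37, 40], requiring 9 comparisons. The merge step runs in O(n) time where n is the total number of elements.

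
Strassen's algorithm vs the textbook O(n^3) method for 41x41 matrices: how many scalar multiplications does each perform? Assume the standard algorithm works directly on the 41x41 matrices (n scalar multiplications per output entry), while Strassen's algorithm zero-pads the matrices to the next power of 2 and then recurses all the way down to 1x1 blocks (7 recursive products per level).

Matrix multiplication for 41x41 matrices:

Strassen's algorithm requires power-of-2 dimensions. Pad 41x41 to 64x64 (next power of 2).

Standard algorithm: 41^3 = 68921 multiplications
Strassen's algorithm: 7^(log2(64)) = 7^6 = 117649 multiplications
Difference: 68921 - 117649 = -48728 (Strassen uses MORE here due to padding overhead — for small or just-over-power-of-2 n, padding can outweigh the per-level savings)

Standard: 68921 multiplications (41^3). Strassen: 117649 multiplications (7^6, after padding to 64x64). Strassen reduces 8 recursive multiplications to 7 at each level.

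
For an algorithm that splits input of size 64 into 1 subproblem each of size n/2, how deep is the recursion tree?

For divide and conquer with division factor 2:

Problem sizes at each level:
Level 0: 64
Level 1: 32
Level 2: 16
Level 3: 8
Level 4: 4
Level 5: 2
Level 6: 1

The root is level 0 and the size-1 base case is level 6 (the tree spans levels 0 through 6, i.e. 7 levels counting the root), so the depth is the number of divisions: log_2(64) = 6

The recursion tree depth is log_2(64) = 6. At each level, the problem size is divided by 2, so it takes 6 divisions to reduce to a base case of size 1. The algorithm makes 1 recursive call at each level.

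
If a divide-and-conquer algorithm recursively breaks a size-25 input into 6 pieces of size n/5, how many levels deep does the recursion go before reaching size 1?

For divide and conquer with division factor 5:

Problem sizes at each level:
Level 0: 25
Level 1: 5
Level 2: 1

The root is level 0 and the size-1 base case is level 2 (the tree spans levels 0 through 2, i.e. 3 levels counting the root), so the depth is the number of divisions: log_5(25) = 2

The recursion tree depth is log_5(25) = 2. At each level, the problem size is divided by 5, so it takes 2 divisions to reduce to a base case of size 1. The algorithm makes 6 recursive calls at each level.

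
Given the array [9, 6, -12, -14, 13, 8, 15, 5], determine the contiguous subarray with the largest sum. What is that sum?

Using Kadane's algorithm on [9, 6, -12, -14, 13, 8, 15, 5]:

Scanning through the array:
Position 1 (value 6): max_ending_here = 15, max_so_far = 15
Position 2 (value -12): max_ending_here = 3, max_so_far = 15
Position 3 (value -14): max_ending_here = -11, max_so_far = 15
Position 4 (value 13): max_ending_here = 13, max_so_far = 15
Position 5 (value 8): max_ending_here = 21, max_so_far = 21
Position 6 (value 15): max_ending_here = 36, max_so_far = 36
Position 7 (value 5): max_ending_here = 41, max_so_far = 41

Maximum subarray: [13, 8, 15, 5]
Maximum sum: 41

The maximum subarray is [13, 8, 15, 5] with sum 41. This subarray runs from index 4 to index 7.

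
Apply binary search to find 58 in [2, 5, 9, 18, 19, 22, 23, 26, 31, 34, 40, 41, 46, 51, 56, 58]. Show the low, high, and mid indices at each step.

Binary search for 58 in [2, 5, 9, 18, 19, 22, 23, 26, 31, 34, 40, 41, 46, 51, 56, 58]:

lo=0, hi=15, mid=7, arr[mid]=26 -> 26 < 58, search right half
lo=8, hi=15, mid=11, arr[mid]=41 -> 41 < 58, search right half
lo=12, hi=15, mid=13, arr[mid]=51 -> 51 < 58, search right half
lo=14, hi=15, mid=14, arr[mid]=56 -> 56 < 58, search right half
lo=15, hi=15, mid=15, arr[mid]=58 -> Found target at index 15!

Binary search finds 58 at index 15 after 5 comparisons. The search repeatedly halves the search space by comparing with the middle element.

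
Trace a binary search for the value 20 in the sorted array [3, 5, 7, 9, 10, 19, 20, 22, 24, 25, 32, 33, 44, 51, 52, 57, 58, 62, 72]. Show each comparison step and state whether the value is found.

Binary search for 20 in [3, 5, 7, 9, 10, 19, 20, 22, 24, 25, 32, 33, 44, 51, 52, 57, 58, 62, 72]:

lo=0, hi=18, mid=9, arr[mid]=25 -> 25 > 20, search left half
lo=0, hi=8, mid=4, arr[mid]=10 -> 10 < 20, search right half
lo=5, hi=8, mid=6, arr[mid]=20 -> Found target at index 6!

Binary search finds 20 at index 6 after 3 comparisons. The search repeatedly halves the search space by comparing with the middle element.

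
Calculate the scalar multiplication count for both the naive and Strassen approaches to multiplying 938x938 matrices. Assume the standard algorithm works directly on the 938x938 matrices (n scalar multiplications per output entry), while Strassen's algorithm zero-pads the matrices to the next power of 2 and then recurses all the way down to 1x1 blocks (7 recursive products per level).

Matrix multiplication for 938x938 matrices:

Strassen's algorithm requires power-of-2 dimensions. Pad 938x938 to 1024x1024 (next power of 2).

Standard algorithm: 938^3 = 825293672 multiplications
Strassen's algorithm: 7^(log2(1024)) = 7^10 = 282475249 multiplications
Savings: 825293672 - 282475249 = 542818423 multiplications

Standard: 825293672 multiplications (938^3). Strassen: 282475249 multiplications (7^10, after padding to 1024x1024). Strassen reduces 8 recursive multiplications to 7 at each level.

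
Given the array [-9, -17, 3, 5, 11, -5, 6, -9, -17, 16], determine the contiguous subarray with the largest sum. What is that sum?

Using Kadane's algorithm on [-9, -17, 3, 5, 11, -5, 6, -9, -17, 16]:

Scanning through the array:
Position 1 (value -17): max_ending_here = -17, max_so_far = -9
Position 2 (value 3): max_ending_here = 3, max_so_far = 3
Position 3 (value 5): max_ending_here = 8, max_so_far = 8
Position 4 (value 11): max_ending_here = 19, max_so_far = 19
Position 5 (value -5): max_ending_here = 14, max_so_far = 19
Position 6 (value 6): max_ending_here = 20, max_so_far = 20
Position 7 (value -9): max_ending_here = 11, max_so_far = 20
Position 8 (value -17): max_ending_here = -6, max_so_far = 20
Position 9 (value 16): max_ending_here = 16, max_so_far = 20

Maximum subarray: [3, 5, 11, -5, 6]
Maximum sum: 20

The maximum subarray is [3, 5, 11, -5, 6] with sum 20. This subarray runs from index 2 to index 6.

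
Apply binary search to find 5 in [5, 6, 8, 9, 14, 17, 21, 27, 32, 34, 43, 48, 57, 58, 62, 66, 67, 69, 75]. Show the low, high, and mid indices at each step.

Binary search for 5 in [5, 6, 8, 9, 14, 17, 21, 27, 32, 34, 43, 48, 57, 58, 62, 66, 67, 69, 75]:

lo=0, hi=18, mid=9, arr[mid]=34 -> 34 > 5, search left half
lo=0, hi=8, mid=4, arr[mid]=14 -> 14 > 5, search left half
lo=0, hi=3, mid=1, arr[mid]=6 -> 6 > 5, search left half
lo=0, hi=0, mid=0, arr[mid]=5 -> Found target at index 0!

Binary search finds 5 at index 0 after 4 comparisons. The search repeatedly halves the search space by comparing with the middle element.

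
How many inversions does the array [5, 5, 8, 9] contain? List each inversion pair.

Finding inversions in [5, 5, 8, 9]:


Total inversions: 0

The array has 0 inversions. It is already sorted.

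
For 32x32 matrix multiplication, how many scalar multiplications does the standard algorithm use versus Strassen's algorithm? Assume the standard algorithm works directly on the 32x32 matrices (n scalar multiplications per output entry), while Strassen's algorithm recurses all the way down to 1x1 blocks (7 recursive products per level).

Matrix multiplication for 32x32 matrices:

Standard algorithm: 32^3 = 32768 multiplications
Strassen's algorithm: 7^(log2(32)) = 7^5 = 16807 multiplications
Savings: 32768 - 16807 = 15961 multiplications

Standard: 32768 multiplications (32^3). Strassen: 16807 multiplications (7^5). Strassen reduces 8 recursive multiplications to 7 at each level.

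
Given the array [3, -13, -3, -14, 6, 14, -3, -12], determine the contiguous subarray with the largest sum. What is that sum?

Using Kadane's algorithm on [3, -13, -3, -14, 6, 14, -3, -12]:

Scanning through the array:
Position 1 (value -13): max_ending_here = -10, max_so_far = 3
Position 2 (value -3): max_ending_here = -3, max_so_far = 3
Position 3 (value -14): max_ending_here = -14, max_so_far = 3
Position 4 (value 6): max_ending_here = 6, max_so_far = 6
Position 5 (value 14): max_ending_here = 20, max_so_far = 20
Position 6 (value -3): max_ending_here = 17, max_so_far = 20
Position 7 (value -12): max_ending_here = 5, max_so_far = 20

Maximum subarray: [6, 14]
Maximum sum: 20

The maximum subarray is [6, 14] with sum 20. This subarray runs from index 4 to index 5.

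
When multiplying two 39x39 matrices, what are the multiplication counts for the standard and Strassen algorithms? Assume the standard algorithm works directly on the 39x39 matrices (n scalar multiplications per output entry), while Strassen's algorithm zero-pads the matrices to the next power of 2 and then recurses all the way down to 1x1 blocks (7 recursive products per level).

Matrix multiplication for 39x39 matrices:

Strassen's algorithm requires power-of-2 dimensions. Pad 39x39 to 64x64 (next power of 2).

Standard algorithm: 39^3 = 59319 multiplications
Strassen's algorithm: 7^(log2(64)) = 7^6 = 117649 multiplications
Difference: 59319 - 117649 = -58330 (Strassen uses MORE here due to padding overhead — for small or just-over-power-of-2 n, padding can outweigh the per-level savings)

Standard: 59319 multiplications (39^3). Strassen: 117649 multiplications (7^6, after padding to 64x64). Strassen reduces 8 recursive multiplications to 7 at each level.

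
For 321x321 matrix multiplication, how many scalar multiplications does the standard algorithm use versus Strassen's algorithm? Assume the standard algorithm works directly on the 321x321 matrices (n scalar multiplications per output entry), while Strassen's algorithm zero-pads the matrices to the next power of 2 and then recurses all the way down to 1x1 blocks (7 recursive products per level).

Matrix multiplication for 321x321 matrices:

Strassen's algorithm requires power-of-2 dimensions. Pad 321x321 to 512x512 (next power of 2).

Standard algorithm: 321^3 = 33076161 multiplications
Strassen's algorithm: 7^(log2(512)) = 7^9 = 40353607 multiplications
Difference: 33076161 - 40353607 = -7277446 (Strassen uses MORE here due to padding overhead — for small or just-over-power-of-2 n, padding can outweigh the per-level savings)

Standard: 33076161 multiplications (321^3). Strassen: 40353607 multiplications (7^9, after padding to 512x512). Strassen reduces 8 recursive multiplications to 7 at each level.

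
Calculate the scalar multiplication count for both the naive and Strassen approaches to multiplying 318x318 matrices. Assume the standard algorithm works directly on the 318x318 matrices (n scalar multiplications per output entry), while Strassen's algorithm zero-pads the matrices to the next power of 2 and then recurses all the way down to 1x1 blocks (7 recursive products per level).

Matrix multiplication for 318x318 matrices:

Strassen's algorithm requires power-of-2 dimensions. Pad 318x318 to 512x512 (next power of 2).

Standard algorithm: 318^3 = 32157432 multiplications
Strassen's algorithm: 7^(log2(512)) = 7^9 = 40353607 multiplications
Difference: 32157432 - 40353607 = -8196175 (Strassen uses MORE here due to padding overhead — for small or just-over-power-of-2 n, padding can outweigh the per-level savings)

Standard: 32157432 multiplications (318^3). Strassen: 40353607 multiplications (7^9, after padding to 512x512). Strassen reduces 8 recursive multiplications to 7 at each level.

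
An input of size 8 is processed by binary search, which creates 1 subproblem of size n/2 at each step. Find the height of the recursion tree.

For divide and conquer with division factor 2:

Problem sizes at each level:
Level 0: 8
Level 1: 4
Level 2: 2
Level 3: 1

The root is level 0 and the size-1 base case is level 3 (the tree spans levels 0 through 3, i.e. 4 levels counting the root), so the depth is the number of divisions: log_2(8) = 3

The recursion tree depth is log_2(8) = 3. At each level, the problem size is divided by 2, so it takes 3 divisions to reduce to a base case of size 1. The algorithm makes 1 recursive call at each level.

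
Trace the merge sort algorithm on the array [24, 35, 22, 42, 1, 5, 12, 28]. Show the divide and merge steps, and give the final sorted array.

Merge sort trace:

Split: [24, 35, 22, 42, 1, 5, 12, 28] -> [24, 35, 22, 42] and [1, 5, 12, 28]
  Split: [24, 35, 22, 42] -> [24, 35] and [22, 42]
    Split: [24, 35] -> [24] and [35]
    Merge: [24] + [35] -> [24, 35]
    Split: [22, 42] -> [22] and [42]
    Merge: [22] + [42] -> [22, 42]
  Merge: [24, 35] + [22, 42] -> [22, 24, 35, 42]
  Split: [1, 5, 12, 28] -> [1, 5] and [12, 28]
    Split: [1, 5] -> [1] and [5]
    Merge: [1] + [5] -> [1, 5]
    Split: [12, 28] -> [12] and [28]
    Merge: [12] + [28] -> [12, 28]
  Merge: [1, 5] + [12, 28] -> [1, 5, 12, 28]
Merge: [22, 24, 35, 42] + [1, 5, 12, 28] -> [1, 5, 12, 22, 24, 28, 35, 42]

Final sorted array: [1, 5, 12, 22, 24, 28, 35, 42]

The merge sort proceeds by recursively splitting the array and merging sorted halves.
After all merges, the sorted array is [1, 5, 12, 22, 24, 28, 35, 42].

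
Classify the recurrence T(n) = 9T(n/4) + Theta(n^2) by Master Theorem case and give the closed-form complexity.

Master Theorem for T(n) = 9T(n/4) + O(n^2):

a = 9, b = 4, c = 2
log_b(a) = log_4(9) = 1.5850

Case 3: c = 2 > log_4(9) = 1.5850
T(n) = O(n^2) = O(n^2)

For T(n) = 9T(n/4) + O(n^2): log_4(9) = 1.5850. This is Case 3 of the Master Theorem (c > log_b(a), work dominated by root), giving O(n^2).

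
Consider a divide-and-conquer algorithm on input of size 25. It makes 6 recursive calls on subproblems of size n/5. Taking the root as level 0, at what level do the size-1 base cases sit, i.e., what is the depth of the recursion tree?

For divide and conquer with division factor 5:

Problem sizes at each level:
Level 0: 25
Level 1: 5
Level 2: 1

The root is level 0 and the size-1 base case is level 2 (the tree spans levels 0 through 2, i.e. 3 levels counting the root), so the depth is the number of divisions: log_5(25) = 2

The recursion tree depth is log_5(25) = 2. At each level, the problem size is divided by 5, so it takes 2 divisions to reduce to a base case of size 1. The algorithm makes 6 recursive calls at each level.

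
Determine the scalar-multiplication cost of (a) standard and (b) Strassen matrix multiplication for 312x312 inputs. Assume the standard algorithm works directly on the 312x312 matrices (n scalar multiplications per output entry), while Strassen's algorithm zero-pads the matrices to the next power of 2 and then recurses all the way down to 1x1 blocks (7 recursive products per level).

Matrix multiplication for 312x312 matrices:

Strassen's algorithm requires power-of-2 dimensions. Pad 312x312 to 512x512 (next power of 2).

Standard algorithm: 312^3 = 30371328 multiplications
Strassen's algorithm: 7^(log2(512)) = 7^9 = 40353607 multiplications
Difference: 30371328 - 40353607 = -9982279 (Strassen uses MORE here due to padding overhead — for small or just-over-power-of-2 n, padding can outweigh the per-level savings)

Standard: 30371328 multiplications (312^3). Strassen: 40353607 multiplications (7^9, after padding to 512x512). Strassen reduces 8 recursive multiplications to 7 at each level.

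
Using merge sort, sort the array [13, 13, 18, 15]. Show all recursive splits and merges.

Merge sort trace:

Split: [13, 13, 18, 15] -> [13, 13] and [18, 15]
  Split: [13, 13] -> [13] and [13]
  Merge: [13] + [13] -> [13, 13]
  Split: [18, 15] -> [18] and [15]
  Merge: [18] + [15] -> [15, 18]
Merge: [13, 13] + [15, 18] -> [13, 13, 15, 18]

Final sorted array: [13, 13, 15, 18]

The merge sort proceeds by recursively splitting the array and merging sorted halves.
After all merges, the sorted array is [13, 13, 15, 18].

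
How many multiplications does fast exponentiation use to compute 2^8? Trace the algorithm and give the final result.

Computing 2^8 by squaring (build up from 2^1; each line after the first costs one multiplication):

2^1 = 2
2^2 = (2^1)^2 = 2^2 = 4
2^4 = (2^2)^2 = 4^2 = 16
2^8 = (2^4)^2 = 16^2 = 256

Result: 256
Multiplications needed: 3 (3 lines after 2^1)

2^8 = 256. Using exponentiation by squaring, this requires 3 multiplications. The key idea: if the exponent is even, square the half-power; if odd, multiply by the base once.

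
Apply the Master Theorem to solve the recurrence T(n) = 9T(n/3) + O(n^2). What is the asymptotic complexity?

Master Theorem for T(n) = 9T(n/3) + O(n^2):

a = 9, b = 3, c = 2
log_b(a) = log_3(9) = 2.0000

Case 2: c = 2 = log_3(9) = 2.0000
T(n) = O(n^2 log n) = O(n^2 log n)

For T(n) = 9T(n/3) + O(n^2): log_3(9) = 2.0000. This is Case 2 of the Master Theorem (c = log_b(a), equal work at all levels), giving O(n^2 log n).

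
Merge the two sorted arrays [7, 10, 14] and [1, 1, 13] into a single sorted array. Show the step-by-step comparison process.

Merging process:

Compare 7 vs 1: take 1 from right. Merged: [1]
Compare 7 vs 1: take 1 from right. Merged: [1, 1]
Compare 7 vs 13: take 7 from left. Merged: [1, 1, 7]
Compare 10 vs 13: take 10 from left. Merged: [1, 1, 7, 10]
Compare 14 vs 13: take 13 from right. Merged: [1, 1, 7, 10, 13]
Append remaining from left: [14]. Merged: [1, 1, 7, 10, 13, 14]

Final merged array: [1, 1, 7, 10, 13, 14]
Total comparisons: 5

The merged array is [1, 1, 7, 10, 13, 14], requiring 5 comparisons. The merge step runs in O(n) time where n is the total number of elements.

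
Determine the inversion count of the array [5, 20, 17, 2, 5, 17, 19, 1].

Finding inversions in [5, 20, 17, 2, 5, 17, 19, 1]:

(0, 3): arr[0]=5 > arr[3]=2
(0, 7): arr[0]=5 > arr[7]=1
(1, 2): arr[1]=20 > arr[2]=17
(1, 3): arr[1]=20 > arr[3]=2
(1, 4): arr[1]=20 > arr[4]=5
(1, 5): arr[1]=20 > arr[5]=17
(1, 6): arr[1]=20 > arr[6]=19
(1, 7): arr[1]=20 > arr[7]=1
(2, 3): arr[2]=17 > arr[3]=2
(2, 4): arr[2]=17 > arr[4]=5
(2, 7): arr[2]=17 > arr[7]=1
(3, 7): arr[3]=2 > arr[7]=1
(4, 7): arr[4]=5 > arr[7]=1
(5, 7): arr[5]=17 > arr[7]=1
(6, 7): arr[6]=19 > arr[7]=1

Total inversions: 15

The array has 15 inversion(s): (0,3), (0,7), (1,2), (1,3), (1,4), (1,5), (1,6), (1,7), (2,3), (2,4), (2,7), (3,7), (4,7), (5,7), (6,7). Each pair (i,j) satisfies i < j and arr[i] > arr[j].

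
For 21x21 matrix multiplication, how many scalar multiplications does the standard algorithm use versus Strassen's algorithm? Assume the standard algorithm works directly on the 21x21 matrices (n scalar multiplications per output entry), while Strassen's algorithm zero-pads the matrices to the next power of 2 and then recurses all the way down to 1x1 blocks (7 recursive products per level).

Matrix multiplication for 21x21 matrices:

Strassen's algorithm requires power-of-2 dimensions. Pad 21x21 to 32x32 (next power of 2).

Standard algorithm: 21^3 = 9261 multiplications
Strassen's algorithm: 7^(log2(32)) = 7^5 = 16807 multiplications
Difference: 9261 - 16807 = -7546 (Strassen uses MORE here due to padding overhead — for small or just-over-power-of-2 n, padding can outweigh the per-level savings)

Standard: 9261 multiplications (21^3). Strassen: 16807 multiplications (7^5, after padding to 32x32). Strassen reduces 8 recursive multiplications to 7 at each level.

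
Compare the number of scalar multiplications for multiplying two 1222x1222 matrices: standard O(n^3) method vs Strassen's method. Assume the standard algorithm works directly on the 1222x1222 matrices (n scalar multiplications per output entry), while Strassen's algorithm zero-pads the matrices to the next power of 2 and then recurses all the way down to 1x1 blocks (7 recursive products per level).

Matrix multiplication for 1222x1222 matrices:

Strassen's algorithm requires power-of-2 dimensions. Pad 1222x1222 to 2048x2048 (next power of 2).

Standard algorithm: 1222^3 = 1824793048 multiplications
Strassen's algorithm: 7^(log2(2048)) = 7^11 = 1977326743 multiplications
Difference: 1824793048 - 1977326743 = -152533695 (Strassen uses MORE here due to padding overhead — for small or just-over-power-of-2 n, padding can outweigh the per-level savings)

Standard: 1824793048 multiplications (1222^3). Strassen: 1977326743 multiplications (7^11, after padding to 2048x2048). Strassen reduces 8 recursive multiplications to 7 at each level.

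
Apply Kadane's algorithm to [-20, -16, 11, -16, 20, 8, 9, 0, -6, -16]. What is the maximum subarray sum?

Using Kadane's algorithm on [-20, -16, 11, -16, 20, 8, 9, 0, -6, -16]:

Scanning through the array:
Position 1 (value -16): max_ending_here = -16, max_so_far = -16
Position 2 (value 11): max_ending_here = 11, max_so_far = 11
Position 3 (value -16): max_ending_here = -5, max_so_far = 11
Position 4 (value 20): max_ending_here = 20, max_so_far = 20
Position 5 (value 8): max_ending_here = 28, max_so_far = 28
Position 6 (value 9): max_ending_here = 37, max_so_far = 37
Position 7 (value 0): max_ending_here = 37, max_so_far = 37
Position 8 (value -6): max_ending_here = 31, max_so_far = 37
Position 9 (value -16): max_ending_here = 15, max_so_far = 37

Maximum subarray: [20, 8, 9]
Maximum sum: 37

The maximum subarray is [20, 8, 9] with sum 37. This subarray runs from index 4 to index 6.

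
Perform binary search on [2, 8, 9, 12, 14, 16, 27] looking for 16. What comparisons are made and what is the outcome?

Binary search for 16 in [2, 8, 9, 12, 14, 16, 27]:

lo=0, hi=6, mid=3, arr[mid]=12 -> 12 < 16, search right half
lo=4, hi=6, mid=5, arr[mid]=16 -> Found target at index 5!

Binary search finds 16 at index 5 after 2 comparisons. The search repeatedly halves the search space by comparing with the middle element.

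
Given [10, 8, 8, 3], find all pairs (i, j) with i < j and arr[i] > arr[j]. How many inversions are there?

Finding inversions in [10, 8, 8, 3]:

(0, 1): arr[0]=10 > arr[1]=8
(0, 2): arr[0]=10 > arr[2]=8
(0, 3): arr[0]=10 > arr[3]=3
(1, 3): arr[1]=8 > arr[3]=3
(2, 3): arr[2]=8 > arr[3]=3

Total inversions: 5

The array has 5 inversion(s): (0,1), (0,2), (0,3), (1,3), (2,3). Each pair (i,j) satisfies i < j and arr[i] > arr[j].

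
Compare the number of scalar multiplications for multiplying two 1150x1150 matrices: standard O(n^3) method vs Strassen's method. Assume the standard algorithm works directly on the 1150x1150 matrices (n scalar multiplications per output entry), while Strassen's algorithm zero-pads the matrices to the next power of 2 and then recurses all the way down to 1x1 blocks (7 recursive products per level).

Matrix multiplication for 1150x1150 matrices:

Strassen's algorithm requires power-of-2 dimensions. Pad 1150x1150 to 2048x2048 (next power of 2).

Standard algorithm: 1150^3 = 1520875000 multiplications
Strassen's algorithm: 7^(log2(2048)) = 7^11 = 1977326743 multiplications
Difference: 1520875000 - 1977326743 = -456451743 (Strassen uses MORE here due to padding overhead — for small or just-over-power-of-2 n, padding can outweigh the per-level savings)

Standard: 1520875000 multiplications (1150^3). Strassen: 1977326743 multiplications (7^11, after padding to 2048x2048). Strassen reduces 8 recursive multiplications to 7 at each level.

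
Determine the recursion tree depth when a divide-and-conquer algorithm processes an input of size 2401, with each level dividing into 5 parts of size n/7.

For divide and conquer with division factor 7:

Problem sizes at each level:
Level 0: 2401
Level 1: 343
Level 2: 49
Level 3: 7
Level 4: 1

The root is level 0 and the size-1 base case is level 4 (the tree spans levels 0 through 4, i.e. 5 levels counting the root), so the depth is the number of divisions: log_7(2401) = 4

The recursion tree depth is log_7(2401) = 4. At each level, the problem size is divided by 7, so it takes 4 divisions to reduce to a base case of size 1. The algorithm makes 5 recursive calls at each level.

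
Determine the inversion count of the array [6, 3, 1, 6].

Finding inversions in [6, 3, 1, 6]:

(0, 1): arr[0]=6 > arr[1]=3
(0, 2): arr[0]=6 > arr[2]=1
(1, 2): arr[1]=3 > arr[2]=1

Total inversions: 3

The array has 3 inversion(s): (0,1), (0,2), (1,2). Each pair (i,j) satisfies i < j and arr[i] > arr[j].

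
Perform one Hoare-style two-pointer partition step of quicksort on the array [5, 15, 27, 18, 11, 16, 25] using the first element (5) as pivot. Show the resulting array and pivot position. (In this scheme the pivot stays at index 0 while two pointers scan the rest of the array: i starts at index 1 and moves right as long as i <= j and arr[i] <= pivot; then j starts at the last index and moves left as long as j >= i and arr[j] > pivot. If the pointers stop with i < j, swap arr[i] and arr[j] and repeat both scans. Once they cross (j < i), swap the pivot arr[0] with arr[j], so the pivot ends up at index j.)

Hoare-style two-pointer partition with pivot = 5:

Initial array: [5, 15, 27, 18, 11, 16, 25]

Pointers start at i = 1, j = 6.
i ends at 1, j ends at 0: the pointers have crossed (j < i), so scanning stops.

j = 0, so swapping arr[0] with arr[j] leaves the pivot at position 0: [5, 15, 27, 18, 11, 16, 25]
Pivot position: 0

After partitioning with pivot 5, the array becomes [5, 15, 27, 18, 11, 16, 25]. The pivot is placed at index 0. All elements to the left of the pivot are <= 5, and all elements to the right are > 5.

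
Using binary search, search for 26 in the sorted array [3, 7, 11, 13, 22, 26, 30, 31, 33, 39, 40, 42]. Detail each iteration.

Binary search for 26 in [3, 7, 11, 13, 22, 26, 30, 31, 33, 39, 40, 42]:

lo=0, hi=11, mid=5, arr[mid]=26 -> Found target at index 5!

Binary search finds 26 at index 5 after 1 comparisons. The search repeatedly halves the search space by comparing with the middle element.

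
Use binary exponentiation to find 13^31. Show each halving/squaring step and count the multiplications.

Computing 13^31 by squaring (build up from 13^1; each line after the first costs one multiplication):

13^1 = 13
13^2 = (13^1)^2 = 13^2 = 169
13^3 = 13 * 13^2 = 13 * 169 = 2197
13^6 = (13^3)^2 = 2197^2 = 4826809
13^7 = 13 * 13^6 = 13 * 4826809 = 62748517
13^14 = (13^7)^2 = 62748517^2 = 3937376385699289
13^15 = 13 * 13^14 = 13 * 3937376385699289 = 51185893014090757
13^30 = (13^15)^2 = 51185893014090757^2 = 2619995643649944960380551432833049
13^31 = 13 * 13^30 = 13 * 2619995643649944960380551432833049 = 34059943367449284484947168626829637

Result: 34059943367449284484947168626829637
Multiplications needed: 8 (8 lines after 13^1)

13^31 = 34059943367449284484947168626829637. Using exponentiation by squaring, this requires 8 multiplications. The key idea: if the exponent is even, square the half-power; if odd, multiply by the base once.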